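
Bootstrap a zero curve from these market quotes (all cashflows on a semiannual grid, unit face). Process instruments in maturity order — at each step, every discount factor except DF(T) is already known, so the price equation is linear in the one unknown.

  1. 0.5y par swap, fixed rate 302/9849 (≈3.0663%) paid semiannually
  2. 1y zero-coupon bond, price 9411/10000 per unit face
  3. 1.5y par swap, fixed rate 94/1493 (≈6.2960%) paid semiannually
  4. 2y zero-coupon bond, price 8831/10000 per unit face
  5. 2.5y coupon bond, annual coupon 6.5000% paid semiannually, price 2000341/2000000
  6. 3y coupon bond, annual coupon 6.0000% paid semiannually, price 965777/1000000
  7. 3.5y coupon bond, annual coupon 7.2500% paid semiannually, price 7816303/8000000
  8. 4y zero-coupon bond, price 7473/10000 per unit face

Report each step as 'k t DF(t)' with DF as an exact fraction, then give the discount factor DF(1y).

1 1/2 9849/10000
2 1 9411/10000
3 3/2 9107/10000
4 2 8831/10000
5 5/2 2129/2500
6 3 1609/2000
7 7/2 1887/2500
8 4 7473/10000
DF(1y) = 9411/10000 ≈ 0.941100

step 1 [0.5y] swap r/2=151/9849: DF=(1 − 151/9849·(0))/(1+151/9849) = 9849/10000 ≈ 0.984900
step 2 [1y] zero: DF = P = 9411/10000 ≈ 0.941100
step 3 [1.5y] swap r/2=47/1493: DF=(1 − 47/1493·(0.984900+0.941100))/(1+47/1493) = 9107/10000 ≈ 0.910700
step 4 [2y] zero: DF = P = 8831/10000 ≈ 0.883100
step 5 [2.5y] bond c/2=13/400: DF=(2000341/2000000 − 13/400·(0.984900+0.941100+0.910700+0.883100))/(1+13/400) = 2129/2500 ≈ 0.851600
step 6 [3y] bond c/2=3/100: DF=(965777/1000000 − 3/100·(0.984900+0.941100+0.910700+0.883100+0.851600))/(1+3/100) = 1609/2000 ≈ 0.804500
step 7 [3.5y] bond c/2=29/800: DF=(7816303/8000000 − 29/800·(0.984900+0.941100+0.910700+0.883100+0.851600+0.804500))/(1+29/800) = 1887/2500 ≈ 0.754800
step 8 [4y] zero: DF = P = 7473/10000 ≈ 0.747300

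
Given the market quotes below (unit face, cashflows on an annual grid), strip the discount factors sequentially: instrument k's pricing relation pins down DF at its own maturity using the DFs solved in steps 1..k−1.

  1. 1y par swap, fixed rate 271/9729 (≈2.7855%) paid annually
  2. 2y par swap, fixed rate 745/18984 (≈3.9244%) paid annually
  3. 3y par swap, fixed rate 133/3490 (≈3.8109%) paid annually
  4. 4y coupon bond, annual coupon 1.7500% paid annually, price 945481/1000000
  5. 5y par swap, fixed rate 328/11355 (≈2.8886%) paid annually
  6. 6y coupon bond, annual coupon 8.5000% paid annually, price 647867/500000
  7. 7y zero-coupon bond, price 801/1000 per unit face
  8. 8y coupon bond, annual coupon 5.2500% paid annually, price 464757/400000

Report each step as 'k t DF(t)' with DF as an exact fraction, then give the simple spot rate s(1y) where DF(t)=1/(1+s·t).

1 1 9729/10000
2 2 1851/2000
3 3 1117/1250
4 4 2203/2500
5 5 543/625
6 6 524/625
7 7 801/1000
8 8 1989/2500
s(1y) = (1/(9729/10000) − 1)/(1) = 271/9729 ≈ 2.7855%

step 1 [1y] swap r/1=271/9729: DF=(1 − 271/9729·(0))/(1+271/9729) = 9729/10000 ≈ 0.972900
step 2 [2y] swap r/1=745/18984: DF=(1 − 745/18984·(0.972900))/(1+745/18984) = 1851/2000 ≈ 0.925500
step 3 [3y] swap r/1=133/3490: DF=(1 − 133/3490·(0.972900+0.925500))/(1+133/3490) = 1117/1250 ≈ 0.893600
step 4 [4y] bond c/1=7/400: DF=(945481/1000000 − 7/400·(0.972900+0.925500+0.893600))/(1+7/400) = 2203/2500 ≈ 0.881200
step 5 [5y] swap r/1=328/11355: DF=(1 − 328/11355·(0.972900+0.925500+0.893600+0.881200))/(1+328/11355) = 543/625 ≈ 0.868800
step 6 [6y] bond c/1=17/200: DF=(647867/500000 − 17/200·(0.972900+0.925500+0.893600+0.881200+0.868800))/(1+17/200) = 524/625 ≈ 0.838400
step 7 [7y] zero: DF = P = 801/1000 ≈ 0.801000
step 8 [8y] bond c/1=21/400: DF=(464757/400000 − 21/400·(0.972900+0.925500+0.893600+0.881200+0.868800+0.838400+0.801000))/(1+21/400) = 1989/2500 ≈ 0.795600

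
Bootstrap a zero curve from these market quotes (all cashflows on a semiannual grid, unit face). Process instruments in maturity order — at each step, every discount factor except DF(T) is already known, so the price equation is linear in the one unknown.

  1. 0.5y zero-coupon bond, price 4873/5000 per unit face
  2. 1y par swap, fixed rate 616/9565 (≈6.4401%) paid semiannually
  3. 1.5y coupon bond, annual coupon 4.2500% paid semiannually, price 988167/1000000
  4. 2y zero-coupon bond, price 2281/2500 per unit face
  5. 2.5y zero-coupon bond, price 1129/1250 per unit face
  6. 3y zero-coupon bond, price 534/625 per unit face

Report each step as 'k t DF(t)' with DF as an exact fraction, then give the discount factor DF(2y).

1 1/2 4873/5000
2 1 1173/1250
3 3/2 4639/5000
4 2 2281/2500
5 5/2 1129/1250
6 3 534/625
DF(2y) = 2281/2500 ≈ 0.912400

step 1 [0.5y] zero: DF = P = 4873/5000 ≈ 0.974600
step 2 [1y] swap r/2=308/9565: DF=(1 − 308/9565·(0.974600))/(1+308/9565) = 1173/1250 ≈ 0.938400
step 3 [1.5y] bond c/2=17/800: DF=(988167/1000000 − 17/800·(0.974600+0.938400))/(1+17/800) = 4639/5000 ≈ 0.927800
step 4 [2y] zero: DF = P = 2281/2500 ≈ 0.912400
step 5 [2.5y] zero: DF = P = 1129/1250 ≈ 0.903200
step 6 [3y] zero: DF = P = 534/625 ≈ 0.854400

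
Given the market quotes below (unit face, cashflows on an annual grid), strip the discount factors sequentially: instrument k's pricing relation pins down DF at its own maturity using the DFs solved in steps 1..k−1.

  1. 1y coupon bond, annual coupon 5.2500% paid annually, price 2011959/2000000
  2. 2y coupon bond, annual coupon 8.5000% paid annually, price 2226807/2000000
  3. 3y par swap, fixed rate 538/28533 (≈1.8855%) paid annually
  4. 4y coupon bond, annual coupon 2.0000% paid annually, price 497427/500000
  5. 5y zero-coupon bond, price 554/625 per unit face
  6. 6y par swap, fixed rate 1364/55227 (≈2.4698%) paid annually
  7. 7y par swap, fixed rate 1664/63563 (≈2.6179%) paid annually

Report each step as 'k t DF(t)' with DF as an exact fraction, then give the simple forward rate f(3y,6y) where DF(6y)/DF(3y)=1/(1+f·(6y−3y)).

1 1 4779/5000
2 2 9513/10000
3 3 4731/5000
4 4 4597/5000
5 5 554/625
6 6 2159/2500
7 7 521/625
f(3y,6y) = ((4731/5000)/(2159/2500) − 1)/(3) = 413/12954 ≈ 3.1882%

step 1 [1y] bond c/1=21/400: DF=(2011959/2000000 − 21/400·(0))/(1+21/400) = 4779/5000 ≈ 0.955800
step 2 [2y] bond c/1=17/200: DF=(2226807/2000000 − 17/200·(0.955800))/(1+17/200) = 9513/10000 ≈ 0.951300
step 3 [3y] swap r/1=538/28533: DF=(1 − 538/28533·(0.955800+0.951300))/(1+538/28533) = 4731/5000 ≈ 0.946200
step 4 [4y] bond c/1=1/50: DF=(497427/500000 − 1/50·(0.955800+0.951300+0.946200))/(1+1/50) = 4597/5000 ≈ 0.919400
step 5 [5y] zero: DF = P = 554/625 ≈ 0.886400
step 6 [6y] swap r/1=1364/55227: DF=(1 − 1364/55227·(0.955800+0.951300+0.946200+0.919400+0.886400))/(1+1364/55227) = 2159/2500 ≈ 0.863600
step 7 [7y] swap r/1=1664/63563: DF=(1 − 1664/63563·(0.955800+0.951300+0.946200+0.919400+0.886400+0.863600))/(1+1664/63563) = 521/625 ≈ 0.833600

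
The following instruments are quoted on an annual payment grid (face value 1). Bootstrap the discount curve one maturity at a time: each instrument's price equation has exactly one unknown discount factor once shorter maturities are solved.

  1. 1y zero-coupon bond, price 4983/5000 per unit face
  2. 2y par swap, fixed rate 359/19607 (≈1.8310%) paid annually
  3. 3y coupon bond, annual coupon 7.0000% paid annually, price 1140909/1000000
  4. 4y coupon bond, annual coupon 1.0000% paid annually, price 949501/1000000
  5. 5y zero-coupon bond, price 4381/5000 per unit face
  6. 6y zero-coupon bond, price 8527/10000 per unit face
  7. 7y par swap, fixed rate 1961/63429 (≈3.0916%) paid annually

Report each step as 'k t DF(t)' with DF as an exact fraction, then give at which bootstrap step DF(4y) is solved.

1 1 4983/5000
2 2 9641/10000
3 3 469/500
4 4 4557/5000
5 5 4381/5000
6 6 8527/10000
7 7 8039/10000
DF(4y) is solved at step 4

step 1 [1y] zero: DF = P = 4983/5000 ≈ 0.996600
step 2 [2y] swap r/1=359/19607: DF=(1 − 359/19607·(0.996600))/(1+359/19607) = 9641/10000 ≈ 0.964100
step 3 [3y] bond c/1=7/100: DF=(1140909/1000000 − 7/100·(0.996600+0.964100))/(1+7/100) = 469/500 ≈ 0.938000
step 4 [4y] bond c/1=1/100: DF=(949501/1000000 − 1/100·(0.996600+0.964100+0.938000))/(1+1/100) = 4557/5000 ≈ 0.911400
step 5 [5y] zero: DF = P = 4381/5000 ≈ 0.876200
step 6 [6y] zero: DF = P = 8527/10000 ≈ 0.852700
step 7 [7y] swap r/1=1961/63429: DF=(1 − 1961/63429·(0.996600+0.964100+0.938000+0.911400+0.876200+0.852700))/(1+1961/63429) = 8039/10000 ≈ 0.803900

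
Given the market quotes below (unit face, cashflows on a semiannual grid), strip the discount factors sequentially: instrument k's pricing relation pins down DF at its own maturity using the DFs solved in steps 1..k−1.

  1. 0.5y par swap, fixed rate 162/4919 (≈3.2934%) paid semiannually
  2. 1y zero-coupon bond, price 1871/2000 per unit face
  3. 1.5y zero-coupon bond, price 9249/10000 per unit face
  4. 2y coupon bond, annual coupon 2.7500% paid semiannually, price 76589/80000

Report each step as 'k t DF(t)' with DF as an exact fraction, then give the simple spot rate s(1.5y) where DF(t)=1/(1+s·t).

1 1/2 4919/5000
2 1 1871/2000
3 3/2 9249/10000
4 2 4529/5000
s(1.5y) = (1/(9249/10000) − 1)/(3/2) = 1502/27747 ≈ 5.4132%

step 1 [0.5y] swap r/2=81/4919: DF=(1 − 81/4919·(0))/(1+81/4919) = 4919/5000 ≈ 0.983800
step 2 [1y] zero: DF = P = 1871/2000 ≈ 0.935500
step 3 [1.5y] zero: DF = P = 9249/10000 ≈ 0.924900
step 4 [2y] bond c/2=11/800: DF=(76589/80000 − 11/800·(0.983800+0.935500+0.924900))/(1+11/800) = 4529/5000 ≈ 0.905800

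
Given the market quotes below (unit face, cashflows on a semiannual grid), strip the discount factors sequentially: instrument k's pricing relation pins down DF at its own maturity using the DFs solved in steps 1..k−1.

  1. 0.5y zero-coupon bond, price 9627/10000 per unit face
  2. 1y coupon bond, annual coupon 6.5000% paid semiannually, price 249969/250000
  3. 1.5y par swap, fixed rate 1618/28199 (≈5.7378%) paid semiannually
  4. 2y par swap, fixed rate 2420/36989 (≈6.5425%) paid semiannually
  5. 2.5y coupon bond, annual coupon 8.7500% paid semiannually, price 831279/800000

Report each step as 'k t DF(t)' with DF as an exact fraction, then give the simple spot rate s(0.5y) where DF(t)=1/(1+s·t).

step 1 [0.5y] zero: DF = P = 9627/10000 ≈ 0.962700
step 2 [1y] bond c/2=13/400: DF=(249969/250000 − 13/400·(0.962700))/(1+13/400) = 9381/10000 ≈ 0.938100
step 3 [1.5y] swap r/2=809/28199: DF=(1 − 809/28199·(0.962700+0.938100))/(1+809/28199) = 9191/10000 ≈ 0.919100
step 4 [2y] swap r/2=1210/36989: DF=(1 − 1210/36989·(0.962700+0.938100+0.919100))/(1+1210/36989) = 879/1000 ≈ 0.879000
step 5 [2.5y] bond c/2=7/160: DF=(831279/800000 − 7/160·(0.962700+0.938100+0.919100+0.879000))/(1+7/160) = 1681/2000 ≈ 0.840500

1 1/2 9627/10000
2 1 9381/10000
3 3/2 9191/10000
4 2 879/1000
5 5/2 1681/2000
s(0.5y) = (1/(9627/10000) − 1)/(1/2) = 746/9627 ≈ 7.7490%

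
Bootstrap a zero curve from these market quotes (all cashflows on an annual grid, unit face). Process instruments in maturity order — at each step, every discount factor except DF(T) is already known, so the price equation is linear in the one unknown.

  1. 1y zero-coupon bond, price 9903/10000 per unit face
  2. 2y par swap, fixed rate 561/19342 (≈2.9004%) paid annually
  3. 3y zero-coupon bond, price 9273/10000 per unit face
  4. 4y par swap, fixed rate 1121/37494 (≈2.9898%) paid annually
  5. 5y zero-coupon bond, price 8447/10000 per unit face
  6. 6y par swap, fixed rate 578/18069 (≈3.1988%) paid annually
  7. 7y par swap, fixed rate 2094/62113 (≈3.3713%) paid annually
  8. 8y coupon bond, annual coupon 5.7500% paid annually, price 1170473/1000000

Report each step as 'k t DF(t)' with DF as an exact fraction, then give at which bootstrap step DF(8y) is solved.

1 1 9903/10000
2 2 9439/10000
3 3 9273/10000
4 4 8879/10000
5 5 8447/10000
6 6 4133/5000
7 7 3953/5000
8 8 7691/10000
DF(8y) is solved at step 8

step 1 [1y] zero: DF = P = 9903/10000 ≈ 0.990300
step 2 [2y] swap r/1=561/19342: DF=(1 − 561/19342·(0.990300))/(1+561/19342) = 9439/10000 ≈ 0.943900
step 3 [3y] zero: DF = P = 9273/10000 ≈ 0.927300
step 4 [4y] swap r/1=1121/37494: DF=(1 − 1121/37494·(0.990300+0.943900+0.927300))/(1+1121/37494) = 8879/10000 ≈ 0.887900
step 5 [5y] zero: DF = P = 8447/10000 ≈ 0.844700
step 6 [6y] swap r/1=578/18069: DF=(1 − 578/18069·(0.990300+0.943900+0.927300+0.887900+0.844700))/(1+578/18069) = 4133/5000 ≈ 0.826600
step 7 [7y] swap r/1=2094/62113: DF=(1 − 2094/62113·(0.990300+0.943900+0.927300+0.887900+0.844700+0.826600))/(1+2094/62113) = 3953/5000 ≈ 0.790600
step 8 [8y] bond c/1=23/400: DF=(1170473/1000000 − 23/400·(0.990300+0.943900+0.927300+0.887900+0.844700+0.826600+0.790600))/(1+23/400) = 7691/10000 ≈ 0.769100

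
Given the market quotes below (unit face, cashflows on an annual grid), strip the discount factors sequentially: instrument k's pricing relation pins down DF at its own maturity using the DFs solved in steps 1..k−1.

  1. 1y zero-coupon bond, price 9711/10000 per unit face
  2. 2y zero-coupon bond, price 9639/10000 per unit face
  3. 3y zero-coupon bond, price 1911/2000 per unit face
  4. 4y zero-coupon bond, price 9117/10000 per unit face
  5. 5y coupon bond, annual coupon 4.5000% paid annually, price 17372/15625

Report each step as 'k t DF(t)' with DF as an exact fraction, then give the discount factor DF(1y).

step 1 [1y] zero: DF = P = 9711/10000 ≈ 0.971100
step 2 [2y] zero: DF = P = 9639/10000 ≈ 0.963900
step 3 [3y] zero: DF = P = 1911/2000 ≈ 0.955500
step 4 [4y] zero: DF = P = 9117/10000 ≈ 0.911700
step 5 [5y] bond c/1=9/200: DF=(17372/15625 − 9/200·(0.971100+0.963900+0.955500+0.911700))/(1+9/200) = 4501/5000 ≈ 0.900200

1 1 9711/10000
2 2 9639/10000
3 3 1911/2000
4 4 9117/10000
5 5 4501/5000
DF(1y) = 9711/10000 ≈ 0.971100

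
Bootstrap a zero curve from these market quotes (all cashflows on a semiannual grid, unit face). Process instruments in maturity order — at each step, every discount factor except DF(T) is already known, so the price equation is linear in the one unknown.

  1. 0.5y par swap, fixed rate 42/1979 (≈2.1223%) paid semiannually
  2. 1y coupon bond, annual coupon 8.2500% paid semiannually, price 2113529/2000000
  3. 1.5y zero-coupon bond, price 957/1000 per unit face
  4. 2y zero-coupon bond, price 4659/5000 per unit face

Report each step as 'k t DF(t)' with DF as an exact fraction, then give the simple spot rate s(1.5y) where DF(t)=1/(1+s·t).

step 1 [0.5y] swap r/2=21/1979: DF=(1 − 21/1979·(0))/(1+21/1979) = 1979/2000 ≈ 0.989500
step 2 [1y] bond c/2=33/800: DF=(2113529/2000000 − 33/800·(0.989500))/(1+33/800) = 9757/10000 ≈ 0.975700
step 3 [1.5y] zero: DF = P = 957/1000 ≈ 0.957000
step 4 [2y] zero: DF = P = 4659/5000 ≈ 0.931800

1 1/2 1979/2000
2 1 9757/10000
3 3/2 957/1000
4 2 4659/5000
s(1.5y) = (1/(957/1000) − 1)/(3/2) = 86/2871 ≈ 2.9955%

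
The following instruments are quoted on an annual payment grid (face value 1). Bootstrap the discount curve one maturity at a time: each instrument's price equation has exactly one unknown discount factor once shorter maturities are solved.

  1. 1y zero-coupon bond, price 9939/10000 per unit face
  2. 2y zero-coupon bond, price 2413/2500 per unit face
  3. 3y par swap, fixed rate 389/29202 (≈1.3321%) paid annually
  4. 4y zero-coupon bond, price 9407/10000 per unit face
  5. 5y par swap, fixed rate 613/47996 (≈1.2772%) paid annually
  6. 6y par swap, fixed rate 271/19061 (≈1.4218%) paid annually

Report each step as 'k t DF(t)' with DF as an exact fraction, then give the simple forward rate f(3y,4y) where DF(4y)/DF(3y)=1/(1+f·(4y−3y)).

step 1 [1y] zero: DF = P = 9939/10000 ≈ 0.993900
step 2 [2y] zero: DF = P = 2413/2500 ≈ 0.965200
step 3 [3y] swap r/1=389/29202: DF=(1 − 389/29202·(0.993900+0.965200))/(1+389/29202) = 9611/10000 ≈ 0.961100
step 4 [4y] zero: DF = P = 9407/10000 ≈ 0.940700
step 5 [5y] swap r/1=613/47996: DF=(1 − 613/47996·(0.993900+0.965200+0.961100+0.940700))/(1+613/47996) = 9387/10000 ≈ 0.938700
step 6 [6y] swap r/1=271/19061: DF=(1 − 271/19061·(0.993900+0.965200+0.961100+0.940700+0.938700))/(1+271/19061) = 9187/10000 ≈ 0.918700

1 1 9939/10000
2 2 2413/2500
3 3 9611/10000
4 4 9407/10000
5 5 9387/10000
6 6 9187/10000
f(3y,4y) = ((9611/10000)/(9407/10000) − 1)/(1) = 204/9407 ≈ 2.1686%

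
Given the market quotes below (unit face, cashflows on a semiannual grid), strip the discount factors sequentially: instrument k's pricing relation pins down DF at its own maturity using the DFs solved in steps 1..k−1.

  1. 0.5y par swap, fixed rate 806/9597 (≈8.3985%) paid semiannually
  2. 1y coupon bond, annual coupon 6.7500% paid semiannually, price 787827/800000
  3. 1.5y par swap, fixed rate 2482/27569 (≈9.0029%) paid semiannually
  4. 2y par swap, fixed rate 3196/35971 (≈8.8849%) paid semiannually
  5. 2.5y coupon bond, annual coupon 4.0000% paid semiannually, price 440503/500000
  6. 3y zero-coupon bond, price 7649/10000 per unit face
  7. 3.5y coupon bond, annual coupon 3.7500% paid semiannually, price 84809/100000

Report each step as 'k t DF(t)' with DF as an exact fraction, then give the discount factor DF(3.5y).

1 1/2 9597/10000
2 1 9213/10000
3 3/2 8759/10000
4 2 4201/5000
5 5/2 1983/2500
6 3 7649/10000
7 7/2 461/625
DF(3.5y) = 461/625 ≈ 0.737600

step 1 [0.5y] swap r/2=403/9597: DF=(1 − 403/9597·(0))/(1+403/9597) = 9597/10000 ≈ 0.959700
step 2 [1y] bond c/2=27/800: DF=(787827/800000 − 27/800·(0.959700))/(1+27/800) = 9213/10000 ≈ 0.921300
step 3 [1.5y] swap r/2=1241/27569: DF=(1 − 1241/27569·(0.959700+0.921300))/(1+1241/27569) = 8759/10000 ≈ 0.875900
step 4 [2y] swap r/2=1598/35971: DF=(1 − 1598/35971·(0.959700+0.921300+0.875900))/(1+1598/35971) = 4201/5000 ≈ 0.840200
step 5 [2.5y] bond c/2=1/50: DF=(440503/500000 − 1/50·(0.959700+0.921300+0.875900+0.840200))/(1+1/50) = 1983/2500 ≈ 0.793200
step 6 [3y] zero: DF = P = 7649/10000 ≈ 0.764900
step 7 [3.5y] bond c/2=3/160: DF=(84809/100000 − 3/160·(0.959700+0.921300+0.875900+0.840200+0.793200+0.764900))/(1+3/160) = 461/625 ≈ 0.737600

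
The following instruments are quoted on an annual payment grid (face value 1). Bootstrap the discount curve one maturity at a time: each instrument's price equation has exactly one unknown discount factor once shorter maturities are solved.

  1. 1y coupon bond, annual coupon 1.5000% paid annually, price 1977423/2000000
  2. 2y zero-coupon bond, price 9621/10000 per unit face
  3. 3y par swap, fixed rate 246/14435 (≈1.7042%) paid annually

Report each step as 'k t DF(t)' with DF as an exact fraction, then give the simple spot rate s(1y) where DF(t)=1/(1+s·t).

1 1 9741/10000
2 2 9621/10000
3 3 2377/2500
s(1y) = (1/(9741/10000) − 1)/(1) = 259/9741 ≈ 2.6589%

step 1 [1y] bond c/1=3/200: DF=(1977423/2000000 − 3/200·(0))/(1+3/200) = 9741/10000 ≈ 0.974100
step 2 [2y] zero: DF = P = 9621/10000 ≈ 0.962100
step 3 [3y] swap r/1=246/14435: DF=(1 − 246/14435·(0.974100+0.962100))/(1+246/14435) = 2377/2500 ≈ 0.950800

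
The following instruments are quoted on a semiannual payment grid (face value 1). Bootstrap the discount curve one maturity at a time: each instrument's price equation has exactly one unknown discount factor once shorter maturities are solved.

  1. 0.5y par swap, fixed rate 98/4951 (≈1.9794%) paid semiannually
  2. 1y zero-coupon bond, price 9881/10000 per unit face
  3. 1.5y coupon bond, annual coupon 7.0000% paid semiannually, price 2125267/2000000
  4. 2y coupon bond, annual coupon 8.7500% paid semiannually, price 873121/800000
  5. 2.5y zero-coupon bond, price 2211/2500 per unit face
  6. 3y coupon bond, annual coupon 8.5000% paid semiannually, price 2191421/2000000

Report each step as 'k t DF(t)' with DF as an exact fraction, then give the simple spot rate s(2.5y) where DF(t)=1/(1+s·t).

step 1 [0.5y] swap r/2=49/4951: DF=(1 − 49/4951·(0))/(1+49/4951) = 4951/5000 ≈ 0.990200
step 2 [1y] zero: DF = P = 9881/10000 ≈ 0.988100
step 3 [1.5y] bond c/2=7/200: DF=(2125267/2000000 − 7/200·(0.990200+0.988100))/(1+7/200) = 4799/5000 ≈ 0.959800
step 4 [2y] bond c/2=7/160: DF=(873121/800000 − 7/160·(0.990200+0.988100+0.959800))/(1+7/160) = 369/400 ≈ 0.922500
step 5 [2.5y] zero: DF = P = 2211/2500 ≈ 0.884400
step 6 [3y] bond c/2=17/400: DF=(2191421/2000000 − 17/400·(0.990200+0.988100+0.959800+0.922500+0.884400))/(1+17/400) = 536/625 ≈ 0.857600

1 1/2 4951/5000
2 1 9881/10000
3 3/2 4799/5000
4 2 369/400
5 5/2 2211/2500
6 3 536/625
s(2.5y) = (1/(2211/2500) − 1)/(5/2) = 578/11055 ≈ 5.2284%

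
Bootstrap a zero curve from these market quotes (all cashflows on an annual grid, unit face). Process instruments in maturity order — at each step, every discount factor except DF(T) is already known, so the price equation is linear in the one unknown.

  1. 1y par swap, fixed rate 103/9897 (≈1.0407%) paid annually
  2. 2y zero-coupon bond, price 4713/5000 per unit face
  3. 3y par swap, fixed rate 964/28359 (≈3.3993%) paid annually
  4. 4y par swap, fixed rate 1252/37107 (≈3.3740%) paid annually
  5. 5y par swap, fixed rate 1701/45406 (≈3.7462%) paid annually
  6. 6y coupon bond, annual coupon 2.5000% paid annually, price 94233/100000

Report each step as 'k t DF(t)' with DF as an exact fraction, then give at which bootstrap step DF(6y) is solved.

step 1 [1y] swap r/1=103/9897: DF=(1 − 103/9897·(0))/(1+103/9897) = 9897/10000 ≈ 0.989700
step 2 [2y] zero: DF = P = 4713/5000 ≈ 0.942600
step 3 [3y] swap r/1=964/28359: DF=(1 − 964/28359·(0.989700+0.942600))/(1+964/28359) = 2259/2500 ≈ 0.903600
step 4 [4y] swap r/1=1252/37107: DF=(1 − 1252/37107·(0.989700+0.942600+0.903600))/(1+1252/37107) = 2187/2500 ≈ 0.874800
step 5 [5y] swap r/1=1701/45406: DF=(1 − 1701/45406·(0.989700+0.942600+0.903600+0.874800))/(1+1701/45406) = 8299/10000 ≈ 0.829900
step 6 [6y] bond c/1=1/40: DF=(94233/100000 − 1/40·(0.989700+0.942600+0.903600+0.874800+0.829900))/(1+1/40) = 4043/5000 ≈ 0.808600

1 1 9897/10000
2 2 4713/5000
3 3 2259/2500
4 4 2187/2500
5 5 8299/10000
6 6 4043/5000
DF(6y) is solved at step 6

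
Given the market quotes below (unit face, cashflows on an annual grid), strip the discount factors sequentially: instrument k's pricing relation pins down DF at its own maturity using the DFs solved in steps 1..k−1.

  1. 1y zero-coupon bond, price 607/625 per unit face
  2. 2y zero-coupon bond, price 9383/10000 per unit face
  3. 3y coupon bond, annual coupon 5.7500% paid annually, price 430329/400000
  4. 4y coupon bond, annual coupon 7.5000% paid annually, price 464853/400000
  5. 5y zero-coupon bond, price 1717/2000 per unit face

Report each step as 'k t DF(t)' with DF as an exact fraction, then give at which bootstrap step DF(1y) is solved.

step 1 [1y] zero: DF = P = 607/625 ≈ 0.971200
step 2 [2y] zero: DF = P = 9383/10000 ≈ 0.938300
step 3 [3y] bond c/1=23/400: DF=(430329/400000 − 23/400·(0.971200+0.938300))/(1+23/400) = 1827/2000 ≈ 0.913500
step 4 [4y] bond c/1=3/40: DF=(464853/400000 − 3/40·(0.971200+0.938300+0.913500))/(1+3/40) = 8841/10000 ≈ 0.884100
step 5 [5y] zero: DF = P = 1717/2000 ≈ 0.858500

1 1 607/625
2 2 9383/10000
3 3 1827/2000
4 4 8841/10000
5 5 1717/2000
DF(1y) is solved at step 1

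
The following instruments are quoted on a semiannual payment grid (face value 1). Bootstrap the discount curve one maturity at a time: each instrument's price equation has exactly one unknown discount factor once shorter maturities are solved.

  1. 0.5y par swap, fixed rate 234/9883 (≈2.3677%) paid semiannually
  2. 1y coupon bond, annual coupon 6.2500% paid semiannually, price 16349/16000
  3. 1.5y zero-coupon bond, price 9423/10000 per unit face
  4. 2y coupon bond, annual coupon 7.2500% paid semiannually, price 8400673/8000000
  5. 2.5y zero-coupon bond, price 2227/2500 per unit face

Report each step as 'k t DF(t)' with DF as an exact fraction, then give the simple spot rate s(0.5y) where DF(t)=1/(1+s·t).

step 1 [0.5y] swap r/2=117/9883: DF=(1 − 117/9883·(0))/(1+117/9883) = 9883/10000 ≈ 0.988300
step 2 [1y] bond c/2=1/32: DF=(16349/16000 − 1/32·(0.988300))/(1+1/32) = 9609/10000 ≈ 0.960900
step 3 [1.5y] zero: DF = P = 9423/10000 ≈ 0.942300
step 4 [2y] bond c/2=29/800: DF=(8400673/8000000 − 29/800·(0.988300+0.960900+0.942300))/(1+29/800) = 4561/5000 ≈ 0.912200
step 5 [2.5y] zero: DF = P = 2227/2500 ≈ 0.890800

1 1/2 9883/10000
2 1 9609/10000
3 3/2 9423/10000
4 2 4561/5000
5 5/2 2227/2500
s(0.5y) = (1/(9883/10000) − 1)/(1/2) = 234/9883 ≈ 2.3677%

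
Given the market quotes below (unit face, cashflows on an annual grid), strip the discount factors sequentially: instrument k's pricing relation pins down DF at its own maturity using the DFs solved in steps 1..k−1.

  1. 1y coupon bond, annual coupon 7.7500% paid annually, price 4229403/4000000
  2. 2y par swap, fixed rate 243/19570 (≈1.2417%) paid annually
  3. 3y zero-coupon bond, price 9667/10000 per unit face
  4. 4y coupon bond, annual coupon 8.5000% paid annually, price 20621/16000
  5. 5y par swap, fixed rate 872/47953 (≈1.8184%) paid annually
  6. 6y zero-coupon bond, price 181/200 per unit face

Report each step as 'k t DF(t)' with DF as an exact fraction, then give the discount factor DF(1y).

step 1 [1y] bond c/1=31/400: DF=(4229403/4000000 − 31/400·(0))/(1+31/400) = 9813/10000 ≈ 0.981300
step 2 [2y] swap r/1=243/19570: DF=(1 − 243/19570·(0.981300))/(1+243/19570) = 9757/10000 ≈ 0.975700
step 3 [3y] zero: DF = P = 9667/10000 ≈ 0.966700
step 4 [4y] bond c/1=17/200: DF=(20621/16000 − 17/200·(0.981300+0.975700+0.966700))/(1+17/200) = 2397/2500 ≈ 0.958800
step 5 [5y] swap r/1=872/47953: DF=(1 − 872/47953·(0.981300+0.975700+0.966700+0.958800))/(1+872/47953) = 1141/1250 ≈ 0.912800
step 6 [6y] zero: DF = P = 181/200 ≈ 0.905000

1 1 9813/10000
2 2 9757/10000
3 3 9667/10000
4 4 2397/2500
5 5 1141/1250
6 6 181/200
DF(1y) = 9813/10000 ≈ 0.981300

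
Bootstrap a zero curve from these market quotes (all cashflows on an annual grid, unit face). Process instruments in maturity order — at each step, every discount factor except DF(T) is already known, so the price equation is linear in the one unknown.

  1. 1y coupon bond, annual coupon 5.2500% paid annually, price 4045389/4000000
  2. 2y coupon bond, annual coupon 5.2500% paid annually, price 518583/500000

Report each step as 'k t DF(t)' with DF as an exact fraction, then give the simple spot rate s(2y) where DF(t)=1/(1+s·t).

step 1 [1y] bond c/1=21/400: DF=(4045389/4000000 − 21/400·(0))/(1+21/400) = 9609/10000 ≈ 0.960900
step 2 [2y] bond c/1=21/400: DF=(518583/500000 − 21/400·(0.960900))/(1+21/400) = 15/16 ≈ 0.937500

1 1 9609/10000
2 2 15/16
s(2y) = (1/(15/16) − 1)/(2) = 1/30 ≈ 3.3333%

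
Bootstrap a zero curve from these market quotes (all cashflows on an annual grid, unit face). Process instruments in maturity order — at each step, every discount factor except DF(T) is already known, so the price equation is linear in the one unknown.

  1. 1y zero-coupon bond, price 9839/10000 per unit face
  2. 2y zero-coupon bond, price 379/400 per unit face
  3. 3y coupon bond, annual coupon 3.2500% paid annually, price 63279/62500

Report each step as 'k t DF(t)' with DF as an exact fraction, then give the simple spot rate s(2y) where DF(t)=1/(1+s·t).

step 1 [1y] zero: DF = P = 9839/10000 ≈ 0.983900
step 2 [2y] zero: DF = P = 379/400 ≈ 0.947500
step 3 [3y] bond c/1=13/400: DF=(63279/62500 − 13/400·(0.983900+0.947500))/(1+13/400) = 4599/5000 ≈ 0.919800

1 1 9839/10000
2 2 379/400
3 3 4599/5000
s(2y) = (1/(379/400) − 1)/(2) = 21/758 ≈ 2.7704%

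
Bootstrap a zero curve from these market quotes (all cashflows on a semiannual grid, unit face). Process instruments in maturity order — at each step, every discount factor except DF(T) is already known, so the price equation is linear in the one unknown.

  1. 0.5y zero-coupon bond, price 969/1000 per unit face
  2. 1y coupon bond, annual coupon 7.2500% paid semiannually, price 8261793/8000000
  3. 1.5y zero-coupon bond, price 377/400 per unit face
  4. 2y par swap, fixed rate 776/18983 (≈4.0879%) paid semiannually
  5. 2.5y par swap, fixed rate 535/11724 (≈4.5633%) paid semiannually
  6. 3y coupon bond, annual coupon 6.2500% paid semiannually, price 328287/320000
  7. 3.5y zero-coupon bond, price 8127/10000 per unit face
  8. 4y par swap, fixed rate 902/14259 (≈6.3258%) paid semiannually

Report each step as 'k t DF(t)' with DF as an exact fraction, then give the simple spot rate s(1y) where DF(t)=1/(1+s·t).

1 1/2 969/1000
2 1 9627/10000
3 3/2 377/400
4 2 1153/1250
5 5/2 893/1000
6 3 8527/10000
7 7/2 8127/10000
8 4 1549/2000
s(1y) = (1/(9627/10000) − 1)/(1) = 373/9627 ≈ 3.8745%

step 1 [0.5y] zero: DF = P = 969/1000 ≈ 0.969000
step 2 [1y] bond c/2=29/800: DF=(8261793/8000000 − 29/800·(0.969000))/(1+29/800) = 9627/10000 ≈ 0.962700
step 3 [1.5y] zero: DF = P = 377/400 ≈ 0.942500
step 4 [2y] swap r/2=388/18983: DF=(1 − 388/18983·(0.969000+0.962700+0.942500))/(1+388/18983) = 1153/1250 ≈ 0.922400
step 5 [2.5y] swap r/2=535/23448: DF=(1 − 535/23448·(0.969000+0.962700+0.942500+0.922400))/(1+535/23448) = 893/1000 ≈ 0.893000
step 6 [3y] bond c/2=1/32: DF=(328287/320000 − 1/32·(0.969000+0.962700+0.942500+0.922400+0.893000))/(1+1/32) = 8527/10000 ≈ 0.852700
step 7 [3.5y] zero: DF = P = 8127/10000 ≈ 0.812700
step 8 [4y] swap r/2=451/14259: DF=(1 − 451/14259·(0.969000+0.962700+0.942500+0.922400+0.893000+0.852700+0.812700))/(1+451/14259) = 1549/2000 ≈ 0.774500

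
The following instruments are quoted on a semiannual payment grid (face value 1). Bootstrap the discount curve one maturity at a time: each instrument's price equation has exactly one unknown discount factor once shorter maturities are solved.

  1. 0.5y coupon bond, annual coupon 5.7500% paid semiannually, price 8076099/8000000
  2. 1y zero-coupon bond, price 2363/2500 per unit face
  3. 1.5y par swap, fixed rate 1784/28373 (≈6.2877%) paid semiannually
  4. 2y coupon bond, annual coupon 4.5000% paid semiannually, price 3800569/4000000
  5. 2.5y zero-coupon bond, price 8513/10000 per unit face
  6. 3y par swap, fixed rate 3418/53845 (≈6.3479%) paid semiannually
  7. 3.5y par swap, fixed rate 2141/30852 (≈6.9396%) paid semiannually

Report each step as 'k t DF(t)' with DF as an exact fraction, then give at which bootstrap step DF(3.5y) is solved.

1 1/2 9813/10000
2 1 2363/2500
3 3/2 2277/2500
4 2 2167/2500
5 5/2 8513/10000
6 3 8291/10000
7 7/2 7859/10000
DF(3.5y) is solved at step 7

step 1 [0.5y] bond c/2=23/800: DF=(8076099/8000000 − 23/800·(0))/(1+23/800) = 9813/10000 ≈ 0.981300
step 2 [1y] zero: DF = P = 2363/2500 ≈ 0.945200
step 3 [1.5y] swap r/2=892/28373: DF=(1 − 892/28373·(0.981300+0.945200))/(1+892/28373) = 2277/2500 ≈ 0.910800
step 4 [2y] bond c/2=9/400: DF=(3800569/4000000 − 9/400·(0.981300+0.945200+0.910800))/(1+9/400) = 2167/2500 ≈ 0.866800
step 5 [2.5y] zero: DF = P = 8513/10000 ≈ 0.851300
step 6 [3y] swap r/2=1709/53845: DF=(1 − 1709/53845·(0.981300+0.945200+0.910800+0.866800+0.851300))/(1+1709/53845) = 8291/10000 ≈ 0.829100
step 7 [3.5y] swap r/2=2141/61704: DF=(1 − 2141/61704·(0.981300+0.945200+0.910800+0.866800+0.851300+0.829100))/(1+2141/61704) = 7859/10000 ≈ 0.785900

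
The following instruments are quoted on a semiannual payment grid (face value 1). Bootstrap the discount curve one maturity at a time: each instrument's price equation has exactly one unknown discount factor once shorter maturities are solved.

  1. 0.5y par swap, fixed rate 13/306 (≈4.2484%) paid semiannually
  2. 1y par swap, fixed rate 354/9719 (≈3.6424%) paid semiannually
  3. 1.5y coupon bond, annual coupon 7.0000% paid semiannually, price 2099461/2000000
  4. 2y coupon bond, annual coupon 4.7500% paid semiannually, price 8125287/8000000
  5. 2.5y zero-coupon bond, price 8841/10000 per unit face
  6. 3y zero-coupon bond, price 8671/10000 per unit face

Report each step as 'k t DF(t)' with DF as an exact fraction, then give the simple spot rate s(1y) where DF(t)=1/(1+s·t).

step 1 [0.5y] swap r/2=13/612: DF=(1 − 13/612·(0))/(1+13/612) = 612/625 ≈ 0.979200
step 2 [1y] swap r/2=177/9719: DF=(1 − 177/9719·(0.979200))/(1+177/9719) = 4823/5000 ≈ 0.964600
step 3 [1.5y] bond c/2=7/200: DF=(2099461/2000000 − 7/200·(0.979200+0.964600))/(1+7/200) = 1897/2000 ≈ 0.948500
step 4 [2y] bond c/2=19/800: DF=(8125287/8000000 − 19/800·(0.979200+0.964600+0.948500))/(1+19/800) = 37/40 ≈ 0.925000
step 5 [2.5y] zero: DF = P = 8841/10000 ≈ 0.884100
step 6 [3y] zero: DF = P = 8671/10000 ≈ 0.867100

1 1/2 612/625
2 1 4823/5000
3 3/2 1897/2000
4 2 37/40
5 5/2 8841/10000
6 3 8671/10000
s(1y) = (1/(4823/5000) − 1)/(1) = 177/4823 ≈ 3.6699%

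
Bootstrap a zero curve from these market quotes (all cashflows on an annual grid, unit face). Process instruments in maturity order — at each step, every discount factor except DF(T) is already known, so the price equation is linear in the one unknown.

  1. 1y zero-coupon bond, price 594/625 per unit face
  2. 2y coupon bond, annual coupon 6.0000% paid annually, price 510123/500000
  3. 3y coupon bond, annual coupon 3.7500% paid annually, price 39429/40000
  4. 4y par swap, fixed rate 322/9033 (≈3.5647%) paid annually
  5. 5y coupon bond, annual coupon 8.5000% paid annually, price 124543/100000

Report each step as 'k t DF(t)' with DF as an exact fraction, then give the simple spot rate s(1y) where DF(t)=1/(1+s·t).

1 1 594/625
2 2 9087/10000
3 3 8829/10000
4 4 1089/1250
5 5 1081/1250
s(1y) = (1/(594/625) − 1)/(1) = 31/594 ≈ 5.2189%

step 1 [1y] zero: DF = P = 594/625 ≈ 0.950400
step 2 [2y] bond c/1=3/50: DF=(510123/500000 − 3/50·(0.950400))/(1+3/50) = 9087/10000 ≈ 0.908700
step 3 [3y] bond c/1=3/80: DF=(39429/40000 − 3/80·(0.950400+0.908700))/(1+3/80) = 8829/10000 ≈ 0.882900
step 4 [4y] swap r/1=322/9033: DF=(1 − 322/9033·(0.950400+0.908700+0.882900))/(1+322/9033) = 1089/1250 ≈ 0.871200
step 5 [5y] bond c/1=17/200: DF=(124543/100000 − 17/200·(0.950400+0.908700+0.882900+0.871200))/(1+17/200) = 1081/1250 ≈ 0.864800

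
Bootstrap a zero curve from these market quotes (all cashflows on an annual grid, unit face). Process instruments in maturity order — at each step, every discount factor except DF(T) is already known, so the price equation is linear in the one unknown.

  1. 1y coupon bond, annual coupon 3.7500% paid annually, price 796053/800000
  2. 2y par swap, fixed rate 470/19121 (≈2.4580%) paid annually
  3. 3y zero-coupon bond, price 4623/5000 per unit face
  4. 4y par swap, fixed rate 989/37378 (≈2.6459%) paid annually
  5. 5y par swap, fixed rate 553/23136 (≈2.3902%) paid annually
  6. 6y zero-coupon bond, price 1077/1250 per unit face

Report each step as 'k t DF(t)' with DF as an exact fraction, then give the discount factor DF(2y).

step 1 [1y] bond c/1=3/80: DF=(796053/800000 − 3/80·(0))/(1+3/80) = 9591/10000 ≈ 0.959100
step 2 [2y] swap r/1=470/19121: DF=(1 − 470/19121·(0.959100))/(1+470/19121) = 953/1000 ≈ 0.953000
step 3 [3y] zero: DF = P = 4623/5000 ≈ 0.924600
step 4 [4y] swap r/1=989/37378: DF=(1 − 989/37378·(0.959100+0.953000+0.924600))/(1+989/37378) = 9011/10000 ≈ 0.901100
step 5 [5y] swap r/1=553/23136: DF=(1 − 553/23136·(0.959100+0.953000+0.924600+0.901100))/(1+553/23136) = 4447/5000 ≈ 0.889400
step 6 [6y] zero: DF = P = 1077/1250 ≈ 0.861600

1 1 9591/10000
2 2 953/1000
3 3 4623/5000
4 4 9011/10000
5 5 4447/5000
6 6 1077/1250
DF(2y) = 953/1000 ≈ 0.953000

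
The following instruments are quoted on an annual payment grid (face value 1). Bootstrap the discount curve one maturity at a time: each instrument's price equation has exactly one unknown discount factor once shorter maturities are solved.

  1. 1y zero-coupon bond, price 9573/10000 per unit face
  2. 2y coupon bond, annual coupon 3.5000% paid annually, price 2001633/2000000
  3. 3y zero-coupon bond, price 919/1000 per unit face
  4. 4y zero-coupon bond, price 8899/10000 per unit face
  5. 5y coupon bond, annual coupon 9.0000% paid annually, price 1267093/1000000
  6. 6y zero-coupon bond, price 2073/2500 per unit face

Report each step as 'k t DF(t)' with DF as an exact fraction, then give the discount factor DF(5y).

1 1 9573/10000
2 2 4673/5000
3 3 919/1000
4 4 8899/10000
5 5 8569/10000
6 6 2073/2500
DF(5y) = 8569/10000 ≈ 0.856900

step 1 [1y] zero: DF = P = 9573/10000 ≈ 0.957300
step 2 [2y] bond c/1=7/200: DF=(2001633/2000000 − 7/200·(0.957300))/(1+7/200) = 4673/5000 ≈ 0.934600
step 3 [3y] zero: DF = P = 919/1000 ≈ 0.919000
step 4 [4y] zero: DF = P = 8899/10000 ≈ 0.889900
step 5 [5y] bond c/1=9/100: DF=(1267093/1000000 − 9/100·(0.957300+0.934600+0.919000+0.889900))/(1+9/100) = 8569/10000 ≈ 0.856900
step 6 [6y] zero: DF = P = 2073/2500 ≈ 0.829200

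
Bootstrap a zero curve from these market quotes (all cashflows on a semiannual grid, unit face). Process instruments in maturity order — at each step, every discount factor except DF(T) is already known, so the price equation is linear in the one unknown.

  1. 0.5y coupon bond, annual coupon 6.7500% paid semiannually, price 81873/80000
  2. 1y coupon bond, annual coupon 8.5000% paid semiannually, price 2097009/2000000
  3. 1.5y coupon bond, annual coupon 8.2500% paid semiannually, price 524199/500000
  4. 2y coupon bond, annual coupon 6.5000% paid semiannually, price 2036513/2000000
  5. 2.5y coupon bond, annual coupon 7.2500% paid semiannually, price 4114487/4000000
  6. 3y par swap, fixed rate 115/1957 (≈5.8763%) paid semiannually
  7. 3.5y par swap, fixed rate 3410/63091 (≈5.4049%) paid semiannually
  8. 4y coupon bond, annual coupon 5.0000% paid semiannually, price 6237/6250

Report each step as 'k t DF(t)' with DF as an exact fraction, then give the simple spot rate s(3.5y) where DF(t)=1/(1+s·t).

step 1 [0.5y] bond c/2=27/800: DF=(81873/80000 − 27/800·(0))/(1+27/800) = 99/100 ≈ 0.990000
step 2 [1y] bond c/2=17/400: DF=(2097009/2000000 − 17/400·(0.990000))/(1+17/400) = 4827/5000 ≈ 0.965400
step 3 [1.5y] bond c/2=33/800: DF=(524199/500000 − 33/800·(0.990000+0.965400))/(1+33/800) = 4647/5000 ≈ 0.929400
step 4 [2y] bond c/2=13/400: DF=(2036513/2000000 − 13/400·(0.990000+0.965400+0.929400))/(1+13/400) = 4477/5000 ≈ 0.895400
step 5 [2.5y] bond c/2=29/800: DF=(4114487/4000000 − 29/800·(0.990000+0.965400+0.929400+0.895400))/(1+29/800) = 2151/2500 ≈ 0.860400
step 6 [3y] swap r/2=115/3914: DF=(1 − 115/3914·(0.990000+0.965400+0.929400+0.895400+0.860400))/(1+115/3914) = 839/1000 ≈ 0.839000
step 7 [3.5y] swap r/2=1705/63091: DF=(1 − 1705/63091·(0.990000+0.965400+0.929400+0.895400+0.860400+0.839000))/(1+1705/63091) = 1659/2000 ≈ 0.829500
step 8 [4y] bond c/2=1/40: DF=(6237/6250 − 1/40·(0.990000+0.965400+0.929400+0.895400+0.860400+0.839000+0.829500))/(1+1/40) = 8197/10000 ≈ 0.819700

1 1/2 99/100
2 1 4827/5000
3 3/2 4647/5000
4 2 4477/5000
5 5/2 2151/2500
6 3 839/1000
7 7/2 1659/2000
8 4 8197/10000
s(3.5y) = (1/(1659/2000) − 1)/(7/2) = 682/11613 ≈ 5.8727%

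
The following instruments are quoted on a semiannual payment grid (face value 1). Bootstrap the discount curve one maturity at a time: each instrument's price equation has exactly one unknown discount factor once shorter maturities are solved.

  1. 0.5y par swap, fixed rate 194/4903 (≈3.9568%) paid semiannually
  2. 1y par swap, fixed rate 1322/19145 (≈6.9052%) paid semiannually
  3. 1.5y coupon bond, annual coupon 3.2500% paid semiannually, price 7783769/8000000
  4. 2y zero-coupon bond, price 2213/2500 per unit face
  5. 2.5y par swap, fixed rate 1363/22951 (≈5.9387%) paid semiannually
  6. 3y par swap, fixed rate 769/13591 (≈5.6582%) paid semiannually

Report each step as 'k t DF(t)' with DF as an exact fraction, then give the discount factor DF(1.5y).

1 1/2 4903/5000
2 1 9339/10000
3 3/2 2317/2500
4 2 2213/2500
5 5/2 8637/10000
6 3 4231/5000
DF(1.5y) = 2317/2500 ≈ 0.926800

step 1 [0.5y] swap r/2=97/4903: DF=(1 − 97/4903·(0))/(1+97/4903) = 4903/5000 ≈ 0.980600
step 2 [1y] swap r/2=661/19145: DF=(1 − 661/19145·(0.980600))/(1+661/19145) = 9339/10000 ≈ 0.933900
step 3 [1.5y] bond c/2=13/800: DF=(7783769/8000000 − 13/800·(0.980600+0.933900))/(1+13/800) = 2317/2500 ≈ 0.926800
step 4 [2y] zero: DF = P = 2213/2500 ≈ 0.885200
step 5 [2.5y] swap r/2=1363/45902: DF=(1 − 1363/45902·(0.980600+0.933900+0.926800+0.885200))/(1+1363/45902) = 8637/10000 ≈ 0.863700
step 6 [3y] swap r/2=769/27182: DF=(1 − 769/27182·(0.980600+0.933900+0.926800+0.885200+0.863700))/(1+769/27182) = 4231/5000 ≈ 0.846200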